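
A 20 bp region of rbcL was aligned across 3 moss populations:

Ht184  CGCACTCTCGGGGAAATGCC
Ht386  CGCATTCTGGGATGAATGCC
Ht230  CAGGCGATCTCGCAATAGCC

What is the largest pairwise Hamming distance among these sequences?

Pairwise Hamming distances:
  Ht184 vs Ht386: 5
  Ht184 vs Ht230: 10
  Ht386 vs Ht230: 14
The largest is 14, between Ht386 and Ht230.

14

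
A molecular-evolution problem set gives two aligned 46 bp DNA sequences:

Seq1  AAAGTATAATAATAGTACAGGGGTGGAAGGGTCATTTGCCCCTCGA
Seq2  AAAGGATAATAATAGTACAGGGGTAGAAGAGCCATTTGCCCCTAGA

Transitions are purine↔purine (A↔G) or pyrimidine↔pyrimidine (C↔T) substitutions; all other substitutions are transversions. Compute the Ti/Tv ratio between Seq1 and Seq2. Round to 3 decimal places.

1.500

The sequences differ at positions 5 (T/G, transversion), 25 (G/A, transition), 30 (G/A, transition), 32 (T/C, transition), 44 (C/A, transversion).
Of the 5 differences, 3 transitions and 2 transversions, so Ti/Tv = 3/2 = 1.500.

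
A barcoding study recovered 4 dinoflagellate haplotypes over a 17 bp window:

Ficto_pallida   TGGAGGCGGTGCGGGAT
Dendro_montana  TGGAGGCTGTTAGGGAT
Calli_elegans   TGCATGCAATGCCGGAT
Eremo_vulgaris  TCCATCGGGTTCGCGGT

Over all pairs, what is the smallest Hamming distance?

Pairwise Hamming distances:
  Ficto_pallida vs Dendro_montana: 3
  Ficto_pallida vs Calli_elegans: 5
  Ficto_pallida vs Eremo_vulgaris: 8
  Dendro_montana vs Calli_elegans: 7
  Dendro_montana vs Eremo_vulgaris: 9
  Calli_elegans vs Eremo_vulgaris: 9
The smallest is 3, between Ficto_pallida and Dendro_montana.

3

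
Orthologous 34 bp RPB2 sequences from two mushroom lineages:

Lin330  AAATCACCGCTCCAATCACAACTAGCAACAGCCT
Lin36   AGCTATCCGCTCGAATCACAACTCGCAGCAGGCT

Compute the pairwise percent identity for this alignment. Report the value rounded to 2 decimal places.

The sequences differ at positions 2 (A/G), 3 (A/C), 5 (C/A), 6 (A/T), 13 (C/G), 24 (A/C), 28 (A/G), 32 (C/G).
26 of the 34 sites match, so the percent identity is 26/34 × 100 = 76.47%.

76.47%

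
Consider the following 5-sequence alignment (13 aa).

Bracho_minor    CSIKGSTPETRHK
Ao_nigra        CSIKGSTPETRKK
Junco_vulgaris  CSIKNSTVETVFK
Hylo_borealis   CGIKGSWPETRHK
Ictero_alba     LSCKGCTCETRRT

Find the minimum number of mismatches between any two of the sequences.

1

Pairwise Hamming distances:
  Bracho_minor vs Ao_nigra: 1
  Bracho_minor vs Junco_vulgaris: 4
  Bracho_minor vs Hylo_borealis: 2
  Bracho_minor vs Ictero_alba: 6
  Ao_nigra vs Junco_vulgaris: 4
  Ao_nigra vs Hylo_borealis: 3
  Ao_nigra vs Ictero_alba: 6
  Junco_vulgaris vs Hylo_borealis: 6
  Junco_vulgaris vs Ictero_alba: 8
  Hylo_borealis vs Ictero_alba: 8
The smallest is 1, between Bracho_minor and Ao_nigra.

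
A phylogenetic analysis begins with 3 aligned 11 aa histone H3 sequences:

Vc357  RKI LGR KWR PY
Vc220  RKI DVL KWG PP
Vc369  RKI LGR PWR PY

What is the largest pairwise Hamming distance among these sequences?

Pairwise Hamming distances:
  Vc357 vs Vc220: 5
  Vc357 vs Vc369: 1
  Vc220 vs Vc369: 6
The largest is 6, between Vc220 and Vc369.

6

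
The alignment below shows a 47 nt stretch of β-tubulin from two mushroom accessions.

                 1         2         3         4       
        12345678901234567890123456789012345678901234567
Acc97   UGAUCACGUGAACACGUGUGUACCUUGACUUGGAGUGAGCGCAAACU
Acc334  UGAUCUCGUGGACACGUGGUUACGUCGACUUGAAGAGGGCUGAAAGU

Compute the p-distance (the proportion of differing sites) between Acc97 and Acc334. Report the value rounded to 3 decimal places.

Differing sites — 6:A/U; 11:A/G; 19:U/G; 20:G/U; 24:C/G; 26:U/C; 33:G/A; 36:U/A; 38:A/G; 41:G/U; 42:C/G; 46:C/G.
There are 12 differences over 47 sites, so p = 12/47 = 0.255.

0.255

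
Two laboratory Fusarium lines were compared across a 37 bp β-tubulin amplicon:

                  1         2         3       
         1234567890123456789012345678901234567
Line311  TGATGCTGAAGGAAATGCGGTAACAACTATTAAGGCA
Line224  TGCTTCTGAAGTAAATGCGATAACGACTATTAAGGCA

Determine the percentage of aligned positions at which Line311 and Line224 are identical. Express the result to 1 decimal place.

Mismatches occur at site 3 (A↔C), site 5 (G↔T), site 12 (G↔T), site 20 (G↔A), site 25 (A↔G).
32 of the 37 sites match, so the percent identity is 32/37 × 100 = 86.5%.

86.5%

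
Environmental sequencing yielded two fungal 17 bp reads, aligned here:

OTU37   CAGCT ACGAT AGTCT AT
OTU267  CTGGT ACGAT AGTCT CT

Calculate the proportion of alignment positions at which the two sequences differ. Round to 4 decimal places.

0.1765

Mismatches occur at site 2 (A↔T), site 4 (C↔G), site 16 (A↔C).
There are 3 differences over 17 sites, so p = 3/17 = 0.1765.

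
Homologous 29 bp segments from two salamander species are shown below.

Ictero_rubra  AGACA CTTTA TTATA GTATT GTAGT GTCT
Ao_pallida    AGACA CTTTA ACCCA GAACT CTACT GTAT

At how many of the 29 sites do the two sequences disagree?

Differing sites — 11:T/A; 12:T/C; 13:A/C; 14:T/C; 17:T/A; 19:T/C; 21:G/C; 24:G/C; 28:C/A.
That gives 9 mismatches out of 29 aligned sites, so the Hamming distance is 9.

9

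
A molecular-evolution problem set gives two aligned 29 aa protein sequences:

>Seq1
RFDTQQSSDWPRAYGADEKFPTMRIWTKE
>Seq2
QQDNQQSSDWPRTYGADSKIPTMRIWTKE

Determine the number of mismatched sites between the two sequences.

6

Mismatches occur at site 1 (R→Q), site 2 (F→Q), site 4 (T→N), site 13 (A→T), site 18 (E→S), site 20 (F→I).
That gives 6 mismatches out of 29 aligned sites, so the Hamming distance is 6.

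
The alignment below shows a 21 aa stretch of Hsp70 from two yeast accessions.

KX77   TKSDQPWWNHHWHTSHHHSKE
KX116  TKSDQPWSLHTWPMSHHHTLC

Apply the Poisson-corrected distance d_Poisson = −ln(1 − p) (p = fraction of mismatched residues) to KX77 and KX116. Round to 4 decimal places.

0.4796

Differing sites — 8:W/S; 9:N/L; 11:H/T; 13:H/P; 14:T/M; 19:S/T; 20:K/L; 21:E/C.
p = 8/21 = 0.380952.
d = −ln(1 − 0.380952) = −ln(0.619048) = 0.4796.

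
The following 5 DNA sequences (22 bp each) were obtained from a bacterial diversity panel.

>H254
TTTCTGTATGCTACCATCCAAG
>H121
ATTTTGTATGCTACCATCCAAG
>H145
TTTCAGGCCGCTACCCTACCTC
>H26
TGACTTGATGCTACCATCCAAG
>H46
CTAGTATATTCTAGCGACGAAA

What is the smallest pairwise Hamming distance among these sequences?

2

Pairwise Hamming distances:
  H254 vs H121: 2
  H254 vs H145: 9
  H254 vs H26: 4
  H254 vs H46: 10
  H121 vs H145: 11
  H121 vs H26: 6
  H121 vs H46: 10
  H145 vs H26: 11
  H145 vs H46: 17
  H26 vs H46: 11
The smallest is 2, between H254 and H121.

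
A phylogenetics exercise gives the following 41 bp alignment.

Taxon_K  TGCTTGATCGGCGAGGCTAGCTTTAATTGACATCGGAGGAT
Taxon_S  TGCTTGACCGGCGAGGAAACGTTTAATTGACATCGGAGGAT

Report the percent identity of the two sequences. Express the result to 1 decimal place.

Mismatches occur at site 8 (T/C), site 17 (C/A), site 18 (T/A), site 20 (G/C), site 21 (C/G).
36 of the 41 sites match, so the percent identity is 36/41 × 100 = 87.8%.

87.8%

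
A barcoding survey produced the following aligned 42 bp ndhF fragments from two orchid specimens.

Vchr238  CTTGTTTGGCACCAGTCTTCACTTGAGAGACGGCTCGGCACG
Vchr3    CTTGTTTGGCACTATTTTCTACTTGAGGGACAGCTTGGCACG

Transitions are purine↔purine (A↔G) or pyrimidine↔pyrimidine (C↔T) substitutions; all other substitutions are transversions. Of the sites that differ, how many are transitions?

7

Mismatches occur at site 13 (C↔T, transition), site 15 (G↔T, transversion), site 17 (C↔T, transition), site 19 (T↔C, transition), site 20 (C↔T, transition), site 28 (A↔G, transition), site 32 (G↔A, transition), site 36 (C↔T, transition).
Of the 8 differences, 7 transitions and 1 transversion, so the answer is 7.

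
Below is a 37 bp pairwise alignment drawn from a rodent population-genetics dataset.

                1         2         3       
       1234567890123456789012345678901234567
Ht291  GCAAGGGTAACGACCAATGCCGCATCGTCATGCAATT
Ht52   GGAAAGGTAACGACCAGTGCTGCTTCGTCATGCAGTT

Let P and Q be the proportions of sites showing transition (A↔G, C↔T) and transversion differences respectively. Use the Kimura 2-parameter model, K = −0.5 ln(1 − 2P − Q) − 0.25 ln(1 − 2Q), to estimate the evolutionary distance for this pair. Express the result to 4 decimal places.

0.1861

Mismatches occur at site 2 (C/G, transversion), site 5 (G/A, transition), site 17 (A/G, transition), site 21 (C/T, transition), site 24 (A/T, transversion), site 35 (A/G, transition).
Of the 6 differences, 4 transitions and 2 transversions over 37 sites: P = 4/37 = 0.108108, Q = 2/37 = 0.054054.
d = −0.5·ln(0.729730) − 0.25·ln(0.891892) = −0.5·(-0.315081) − 0.25·(-0.114410) = 0.1861.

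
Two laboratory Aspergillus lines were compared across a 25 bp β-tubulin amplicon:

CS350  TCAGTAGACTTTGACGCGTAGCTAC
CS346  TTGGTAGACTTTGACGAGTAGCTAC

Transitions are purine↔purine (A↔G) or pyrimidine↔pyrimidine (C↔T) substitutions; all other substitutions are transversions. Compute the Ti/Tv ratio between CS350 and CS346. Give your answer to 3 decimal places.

Differing sites — 2:C/T (Ti); 3:A/G (Ti); 17:C/A (Tv).
Of the 3 differences, 2 transitions and 1 transversion, so Ti/Tv = 2/1 = 2.000.

2.000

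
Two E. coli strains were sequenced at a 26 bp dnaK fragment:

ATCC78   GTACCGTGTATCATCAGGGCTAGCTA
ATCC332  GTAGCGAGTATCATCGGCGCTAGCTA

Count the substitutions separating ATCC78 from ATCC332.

The sequences differ at positions 4 (C/G), 7 (T/A), 16 (A/G), 18 (G/C).
That gives 4 mismatches out of 26 aligned sites, so the Hamming distance is 4.

4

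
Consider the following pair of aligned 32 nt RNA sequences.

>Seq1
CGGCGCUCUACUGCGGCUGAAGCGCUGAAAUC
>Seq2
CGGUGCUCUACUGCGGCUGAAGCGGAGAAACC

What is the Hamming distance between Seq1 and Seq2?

4

Differing sites — 4:C/U; 25:C/G; 26:U/A; 31:U/C.
That gives 4 mismatches out of 32 aligned sites, so the Hamming distance is 4.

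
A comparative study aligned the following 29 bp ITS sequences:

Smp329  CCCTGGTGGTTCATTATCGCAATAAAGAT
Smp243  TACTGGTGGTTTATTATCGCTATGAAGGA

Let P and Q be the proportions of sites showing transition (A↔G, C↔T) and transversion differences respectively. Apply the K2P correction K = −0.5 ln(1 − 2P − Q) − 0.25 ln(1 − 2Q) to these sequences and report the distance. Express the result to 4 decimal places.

The sequences differ at positions 1 (C/T, transition), 2 (C/A, transversion), 12 (C/T, transition), 21 (A/T, transversion), 24 (A/G, transition), 28 (A/G, transition), 29 (T/A, transversion).
Of the 7 differences, 4 transitions and 3 transversions over 29 sites: P = 4/29 = 0.137931, Q = 3/29 = 0.103448.
d = −0.5·ln(0.620690) − 0.25·ln(0.793104) = −0.5·(-0.476924) − 0.25·(-0.231801) = 0.2964.

0.2964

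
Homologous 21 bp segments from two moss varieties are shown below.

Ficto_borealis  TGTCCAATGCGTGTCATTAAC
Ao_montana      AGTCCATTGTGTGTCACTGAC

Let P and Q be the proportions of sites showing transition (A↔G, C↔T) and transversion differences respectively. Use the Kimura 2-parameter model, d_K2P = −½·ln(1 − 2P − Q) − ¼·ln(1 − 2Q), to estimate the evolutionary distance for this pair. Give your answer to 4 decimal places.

Differing sites — 1:T/A (Tv); 7:A/T (Tv); 10:C/T (Ti); 17:T/C (Ti); 19:A/G (Ti).
Of the 5 differences, 3 transitions and 2 transversions over 21 sites: P = 3/21 = 0.142857, Q = 2/21 = 0.095238.
d = −0.5·ln(0.619048) − 0.25·ln(0.809524) = −0.5·(-0.479572) − 0.25·(-0.211309) = 0.2926.

0.2926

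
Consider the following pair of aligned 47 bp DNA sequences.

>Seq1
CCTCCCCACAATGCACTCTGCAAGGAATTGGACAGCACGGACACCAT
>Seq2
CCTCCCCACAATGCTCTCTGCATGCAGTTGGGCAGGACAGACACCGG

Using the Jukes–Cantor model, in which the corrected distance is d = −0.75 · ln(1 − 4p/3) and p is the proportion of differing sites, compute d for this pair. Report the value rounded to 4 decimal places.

0.2211

The sequences differ at positions 15 (A/T), 23 (A/T), 25 (G/C), 27 (A/G), 32 (A/G), 36 (C/G), 39 (G/A), 46 (A/G), 47 (T/G).
p = 9/47 = 0.191489.
d = −0.75 · ln(1 − (4/3)·0.191489) = −0.75 · ln(0.744681) = −0.75 · (-0.294799) = 0.2211.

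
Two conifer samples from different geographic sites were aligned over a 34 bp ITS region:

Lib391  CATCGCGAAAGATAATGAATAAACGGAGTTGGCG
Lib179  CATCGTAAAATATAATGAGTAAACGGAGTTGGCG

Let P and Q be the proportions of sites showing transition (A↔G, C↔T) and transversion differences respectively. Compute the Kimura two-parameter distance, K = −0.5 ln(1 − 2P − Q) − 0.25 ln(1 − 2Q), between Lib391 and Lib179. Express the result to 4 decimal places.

Mismatches occur at site 6 (C↔T, transition), site 7 (G↔A, transition), site 11 (G↔T, transversion), site 19 (A↔G, transition).
Of the 4 differences, 3 transitions and 1 transversion over 34 sites: P = 3/34 = 0.088235, Q = 1/34 = 0.029412.
d = −0.5·ln(0.794118) − 0.25·ln(0.941176) = −0.5·(-0.230523) − 0.25·(-0.060625) = 0.1304.

0.1304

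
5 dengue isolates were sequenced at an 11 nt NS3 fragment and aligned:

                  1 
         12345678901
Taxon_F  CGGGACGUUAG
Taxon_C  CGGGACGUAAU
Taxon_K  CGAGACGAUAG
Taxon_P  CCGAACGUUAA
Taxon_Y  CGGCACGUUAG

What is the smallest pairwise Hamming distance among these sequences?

1

Pairwise Hamming distances:
  Taxon_F vs Taxon_C: 2
  Taxon_F vs Taxon_K: 2
  Taxon_F vs Taxon_P: 3
  Taxon_F vs Taxon_Y: 1
  Taxon_C vs Taxon_K: 4
  Taxon_C vs Taxon_P: 4
  Taxon_C vs Taxon_Y: 3
  Taxon_K vs Taxon_P: 5
  Taxon_K vs Taxon_Y: 3
  Taxon_P vs Taxon_Y: 3
The smallest is 1, between Taxon_F and Taxon_Y.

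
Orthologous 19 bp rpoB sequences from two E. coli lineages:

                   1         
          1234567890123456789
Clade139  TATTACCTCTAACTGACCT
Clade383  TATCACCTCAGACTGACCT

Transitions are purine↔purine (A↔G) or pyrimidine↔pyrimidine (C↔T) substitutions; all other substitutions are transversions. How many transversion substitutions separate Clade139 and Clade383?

1

Differing sites — 4:T/C (Ti); 10:T/A (Tv); 11:A/G (Ti).
Of the 3 differences, 2 transitions and 1 transversion, so the answer is 1.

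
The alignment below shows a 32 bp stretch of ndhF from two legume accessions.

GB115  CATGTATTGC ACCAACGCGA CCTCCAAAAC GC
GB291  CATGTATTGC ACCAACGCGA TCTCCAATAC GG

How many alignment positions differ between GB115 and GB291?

3

The sequences differ at positions 21 (C/T), 28 (A/T), 32 (C/G).
That gives 3 mismatches out of 32 aligned sites, so the Hamming distance is 3.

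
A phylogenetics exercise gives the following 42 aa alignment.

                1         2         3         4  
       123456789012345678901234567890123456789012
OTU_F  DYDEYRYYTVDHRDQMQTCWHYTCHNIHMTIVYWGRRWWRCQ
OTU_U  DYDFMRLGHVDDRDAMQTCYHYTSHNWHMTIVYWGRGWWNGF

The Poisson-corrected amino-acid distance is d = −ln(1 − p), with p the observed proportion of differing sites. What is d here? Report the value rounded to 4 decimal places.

Mismatches occur at site 4 (E↔F), site 5 (Y↔M), site 7 (Y↔L), site 8 (Y↔G), site 9 (T↔H), site 12 (H↔D), site 15 (Q↔A), site 20 (W↔Y), site 24 (C↔S), site 27 (I↔W), site 37 (R↔G), site 40 (R↔N), site 41 (C↔G), site 42 (Q↔F).
p = 14/42 = 0.333333.
d = −ln(1 − 0.333333) = −ln(0.666667) = 0.4055.

0.4055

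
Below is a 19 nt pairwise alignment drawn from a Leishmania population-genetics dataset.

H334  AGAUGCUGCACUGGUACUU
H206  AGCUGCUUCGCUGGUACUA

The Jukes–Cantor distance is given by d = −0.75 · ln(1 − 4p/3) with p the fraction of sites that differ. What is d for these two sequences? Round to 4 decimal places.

Differing sites — 3:A/C; 8:G/U; 10:A/G; 19:U/A.
p = 4/19 = 0.210526.
d = −0.75 · ln(1 − (4/3)·0.210526) = −0.75 · ln(0.719299) = −0.75 · (-0.329478) = 0.2471.

0.2471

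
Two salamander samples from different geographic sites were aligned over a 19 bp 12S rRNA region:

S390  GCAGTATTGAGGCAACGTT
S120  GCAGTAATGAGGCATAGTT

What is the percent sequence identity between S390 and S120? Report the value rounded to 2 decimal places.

Differing sites — 7:T/A; 15:A/T; 16:C/A.
16 of the 19 sites match, so the percent identity is 16/19 × 100 = 84.21%.

84.21%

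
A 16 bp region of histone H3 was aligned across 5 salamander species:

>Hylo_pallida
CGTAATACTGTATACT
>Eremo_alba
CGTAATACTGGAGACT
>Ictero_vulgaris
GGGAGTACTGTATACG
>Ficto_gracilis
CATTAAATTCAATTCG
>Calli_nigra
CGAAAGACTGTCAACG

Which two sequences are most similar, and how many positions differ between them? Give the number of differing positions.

2

Pairwise Hamming distances:
  Hylo_pallida vs Eremo_alba: 2
  Hylo_pallida vs Ictero_vulgaris: 4
  Hylo_pallida vs Ficto_gracilis: 8
  Hylo_pallida vs Calli_nigra: 5
  Eremo_alba vs Ictero_vulgaris: 6
  Eremo_alba vs Ficto_gracilis: 9
  Eremo_alba vs Calli_nigra: 6
  Ictero_vulgaris vs Ficto_gracilis: 10
  Ictero_vulgaris vs Calli_nigra: 6
  Ficto_gracilis vs Calli_nigra: 10
The smallest is 2, between Hylo_pallida and Eremo_alba.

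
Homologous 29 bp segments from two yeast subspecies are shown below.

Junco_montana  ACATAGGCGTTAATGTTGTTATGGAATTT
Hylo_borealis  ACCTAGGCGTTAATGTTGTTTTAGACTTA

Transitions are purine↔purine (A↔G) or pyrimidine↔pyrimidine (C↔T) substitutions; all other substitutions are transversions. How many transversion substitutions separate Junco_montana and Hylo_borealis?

Differing sites — 3:A/C (Tv); 21:A/T (Tv); 23:G/A (Ti); 26:A/C (Tv); 29:T/A (Tv).
Of the 5 differences, 1 transition and 4 transversions, so the answer is 4.

4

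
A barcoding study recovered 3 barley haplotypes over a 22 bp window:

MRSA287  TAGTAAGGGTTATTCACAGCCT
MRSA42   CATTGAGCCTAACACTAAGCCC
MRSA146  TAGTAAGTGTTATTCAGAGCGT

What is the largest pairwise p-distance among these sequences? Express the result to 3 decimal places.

0.545

Pairwise Hamming distances:
  MRSA287 vs MRSA42: 11
  MRSA287 vs MRSA146: 3
  MRSA42 vs MRSA146: 12
The largest is 12 mismatches, between MRSA42 and MRSA146; p = 12/22 = 0.545.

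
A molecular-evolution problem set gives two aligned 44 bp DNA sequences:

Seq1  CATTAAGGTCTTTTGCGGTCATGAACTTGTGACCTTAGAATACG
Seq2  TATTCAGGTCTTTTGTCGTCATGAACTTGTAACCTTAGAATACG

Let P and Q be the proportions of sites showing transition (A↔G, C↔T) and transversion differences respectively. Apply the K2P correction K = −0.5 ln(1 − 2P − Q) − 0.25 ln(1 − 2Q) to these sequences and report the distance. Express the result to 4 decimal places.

The sequences differ at positions 1 (C/T, transition), 5 (A/C, transversion), 16 (C/T, transition), 17 (G/C, transversion), 31 (G/A, transition).
Of the 5 differences, 3 transitions and 2 transversions over 44 sites: P = 3/44 = 0.068182, Q = 2/44 = 0.045455.
d = −0.5·ln(0.818181) − 0.25·ln(0.909090) = −0.5·(-0.200672) − 0.25·(-0.095311) = 0.1242.

0.1242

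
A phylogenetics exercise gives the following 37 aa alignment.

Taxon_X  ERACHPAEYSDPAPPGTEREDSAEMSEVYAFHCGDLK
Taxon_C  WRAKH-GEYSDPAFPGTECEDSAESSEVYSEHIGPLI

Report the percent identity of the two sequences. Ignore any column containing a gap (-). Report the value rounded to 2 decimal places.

69.44%

Excluding the 1 gap column leaves 36 comparable sites.
Differing sites — 1:E/W; 4:C/K; 7:A/G; 14:P/F; 19:R/C; 25:M/S; 30:A/S; 31:F/E; 33:C/I; 35:D/P; 37:K/I.
25 of the 36 comparable sites match, so the percent identity is 25/36 × 100 = 69.44%.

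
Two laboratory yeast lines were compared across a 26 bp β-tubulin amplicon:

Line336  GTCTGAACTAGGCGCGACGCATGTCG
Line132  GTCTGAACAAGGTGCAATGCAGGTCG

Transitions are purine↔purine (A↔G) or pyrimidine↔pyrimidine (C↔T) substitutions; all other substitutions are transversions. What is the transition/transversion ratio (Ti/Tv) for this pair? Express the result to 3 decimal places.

1.500

Mismatches occur at site 9 (T/A, transversion), site 13 (C/T, transition), site 16 (G/A, transition), site 18 (C/T, transition), site 22 (T/G, transversion).
Of the 5 differences, 3 transitions and 2 transversions, so Ti/Tv = 3/2 = 1.500.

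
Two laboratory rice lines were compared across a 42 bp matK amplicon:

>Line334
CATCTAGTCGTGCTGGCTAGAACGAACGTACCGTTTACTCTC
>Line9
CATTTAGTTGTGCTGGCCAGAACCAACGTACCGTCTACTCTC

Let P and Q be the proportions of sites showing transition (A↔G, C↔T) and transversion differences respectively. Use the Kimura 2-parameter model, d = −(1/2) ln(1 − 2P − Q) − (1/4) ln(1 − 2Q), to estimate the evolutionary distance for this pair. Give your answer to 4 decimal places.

The sequences differ at positions 4 (C/T, transition), 9 (C/T, transition), 18 (T/C, transition), 24 (G/C, transversion), 35 (T/C, transition).
Of the 5 differences, 4 transitions and 1 transversion over 42 sites: P = 4/42 = 0.095238, Q = 1/42 = 0.023810.
d = −0.5·ln(0.785714) − 0.25·ln(0.952380) = −0.5·(-0.241162) − 0.25·(-0.048791) = 0.1328.

0.1328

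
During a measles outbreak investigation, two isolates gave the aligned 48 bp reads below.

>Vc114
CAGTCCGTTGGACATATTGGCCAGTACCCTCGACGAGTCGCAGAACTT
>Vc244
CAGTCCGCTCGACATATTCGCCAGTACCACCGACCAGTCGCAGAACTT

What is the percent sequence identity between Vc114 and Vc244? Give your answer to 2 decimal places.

87.50%

Mismatches occur at site 8 (T↔C), site 10 (G↔C), site 19 (G↔C), site 29 (C↔A), site 30 (T↔C), site 35 (G↔C).
42 of the 48 sites match, so the percent identity is 42/48 × 100 = 87.50%.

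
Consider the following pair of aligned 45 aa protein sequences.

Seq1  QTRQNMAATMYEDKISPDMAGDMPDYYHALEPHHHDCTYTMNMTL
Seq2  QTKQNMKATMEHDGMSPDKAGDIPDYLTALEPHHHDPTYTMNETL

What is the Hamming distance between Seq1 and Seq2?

The sequences differ at positions 3 (R/K), 7 (A/K), 11 (Y/E), 12 (E/H), 14 (K/G), 15 (I/M), 19 (M/K), 23 (M/I), 27 (Y/L), 28 (H/T), 37 (C/P), 43 (M/E).
That gives 12 mismatches out of 45 aligned sites, so the Hamming distance is 12.

12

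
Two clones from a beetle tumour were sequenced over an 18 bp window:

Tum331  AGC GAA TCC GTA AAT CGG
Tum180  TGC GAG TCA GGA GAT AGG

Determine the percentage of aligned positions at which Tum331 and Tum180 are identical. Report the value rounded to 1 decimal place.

66.7%

Differing sites — 1:A/T; 6:A/G; 9:C/A; 11:T/G; 13:A/G; 16:C/A.
12 of the 18 sites match, so the percent identity is 12/18 × 100 = 66.7%.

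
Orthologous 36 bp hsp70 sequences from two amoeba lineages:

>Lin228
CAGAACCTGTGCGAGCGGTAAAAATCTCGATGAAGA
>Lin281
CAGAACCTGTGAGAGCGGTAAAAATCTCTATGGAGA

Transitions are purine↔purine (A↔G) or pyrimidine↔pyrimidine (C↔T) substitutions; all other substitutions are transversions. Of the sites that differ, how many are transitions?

1

Mismatches occur at site 12 (C/A, transversion), site 29 (G/T, transversion), site 33 (A/G, transition).
Of the 3 differences, 1 transition and 2 transversions, so the answer is 1.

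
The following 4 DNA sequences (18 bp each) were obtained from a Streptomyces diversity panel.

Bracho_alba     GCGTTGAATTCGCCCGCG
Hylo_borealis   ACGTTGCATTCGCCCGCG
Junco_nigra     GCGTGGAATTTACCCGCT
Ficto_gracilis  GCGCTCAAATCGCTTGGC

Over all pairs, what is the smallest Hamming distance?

Pairwise Hamming distances:
  Bracho_alba vs Hylo_borealis: 2
  Bracho_alba vs Junco_nigra: 4
  Bracho_alba vs Ficto_gracilis: 7
  Hylo_borealis vs Junco_nigra: 6
  Hylo_borealis vs Ficto_gracilis: 9
  Junco_nigra vs Ficto_gracilis: 10
The smallest is 2, between Bracho_alba and Hylo_borealis.

2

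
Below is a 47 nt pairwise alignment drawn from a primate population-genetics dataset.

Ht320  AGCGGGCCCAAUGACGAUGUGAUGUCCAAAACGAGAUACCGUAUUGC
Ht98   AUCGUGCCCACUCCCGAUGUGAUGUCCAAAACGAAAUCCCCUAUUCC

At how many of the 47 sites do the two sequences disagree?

The sequences differ at positions 2 (G/U), 5 (G/U), 11 (A/C), 13 (G/C), 14 (A/C), 35 (G/A), 38 (A/C), 41 (G/C), 46 (G/C).
That gives 9 mismatches out of 47 aligned sites, so the Hamming distance is 9.

9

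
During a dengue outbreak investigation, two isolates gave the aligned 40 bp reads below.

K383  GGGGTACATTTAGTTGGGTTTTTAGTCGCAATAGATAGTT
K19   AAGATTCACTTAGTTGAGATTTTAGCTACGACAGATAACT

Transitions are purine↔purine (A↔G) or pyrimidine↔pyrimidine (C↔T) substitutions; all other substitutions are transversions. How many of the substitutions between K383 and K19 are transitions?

Differing sites — 1:G/A (Ti); 2:G/A (Ti); 4:G/A (Ti); 6:A/T (Tv); 9:T/C (Ti); 17:G/A (Ti); 19:T/A (Tv); 26:T/C (Ti); 27:C/T (Ti); 28:G/A (Ti); 30:A/G (Ti); 32:T/C (Ti); 38:G/A (Ti); 39:T/C (Ti).
Of the 14 differences, 12 transitions and 2 transversions, so the answer is 12.

12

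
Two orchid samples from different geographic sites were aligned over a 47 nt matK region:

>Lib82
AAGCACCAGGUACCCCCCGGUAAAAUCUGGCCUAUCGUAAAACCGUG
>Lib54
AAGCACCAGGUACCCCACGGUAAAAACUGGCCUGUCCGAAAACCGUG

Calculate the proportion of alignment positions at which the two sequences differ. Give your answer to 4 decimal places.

0.1064

Mismatches occur at site 17 (C↔A), site 26 (U↔A), site 34 (A↔G), site 37 (G↔C), site 38 (U↔G).
There are 5 differences over 47 sites, so p = 5/47 = 0.1064.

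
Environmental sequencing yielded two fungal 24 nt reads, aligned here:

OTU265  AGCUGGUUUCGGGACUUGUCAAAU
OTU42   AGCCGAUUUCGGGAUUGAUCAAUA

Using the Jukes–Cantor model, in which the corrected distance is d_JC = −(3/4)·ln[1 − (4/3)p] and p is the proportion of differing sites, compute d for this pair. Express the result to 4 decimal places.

0.3694

Mismatches occur at site 4 (U↔C), site 6 (G↔A), site 15 (C↔U), site 17 (U↔G), site 18 (G↔A), site 23 (A↔U), site 24 (U↔A).
p = 7/24 = 0.291667.
d = −0.75 · ln(1 − (4/3)·0.291667) = −0.75 · ln(0.611111) = −0.75 · (-0.492477) = 0.3694.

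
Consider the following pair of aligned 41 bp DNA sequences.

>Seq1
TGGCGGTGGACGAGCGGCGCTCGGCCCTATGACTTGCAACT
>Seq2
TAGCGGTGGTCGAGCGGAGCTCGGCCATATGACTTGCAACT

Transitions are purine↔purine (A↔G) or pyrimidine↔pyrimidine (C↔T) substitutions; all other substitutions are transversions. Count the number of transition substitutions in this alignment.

Differing sites — 2:G/A (Ti); 10:A/T (Tv); 18:C/A (Tv); 27:C/A (Tv).
Of the 4 differences, 1 transition and 3 transversions, so the answer is 1.

1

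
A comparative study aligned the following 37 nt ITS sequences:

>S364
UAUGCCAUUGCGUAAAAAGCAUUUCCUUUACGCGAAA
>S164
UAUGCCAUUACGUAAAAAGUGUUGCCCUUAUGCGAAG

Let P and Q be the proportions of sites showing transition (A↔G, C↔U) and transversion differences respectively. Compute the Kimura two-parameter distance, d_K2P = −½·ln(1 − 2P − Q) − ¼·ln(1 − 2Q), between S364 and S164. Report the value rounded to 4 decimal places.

Mismatches occur at site 10 (G/A, transition), site 20 (C/U, transition), site 21 (A/G, transition), site 24 (U/G, transversion), site 27 (U/C, transition), site 31 (C/U, transition), site 37 (A/G, transition).
Of the 7 differences, 6 transitions and 1 transversion over 37 sites: P = 6/37 = 0.162162, Q = 1/37 = 0.027027.
d = −0.5·ln(0.648649) − 0.25·ln(0.945946) = −0.5·(-0.432864) − 0.25·(-0.055570) = 0.2303.

0.2303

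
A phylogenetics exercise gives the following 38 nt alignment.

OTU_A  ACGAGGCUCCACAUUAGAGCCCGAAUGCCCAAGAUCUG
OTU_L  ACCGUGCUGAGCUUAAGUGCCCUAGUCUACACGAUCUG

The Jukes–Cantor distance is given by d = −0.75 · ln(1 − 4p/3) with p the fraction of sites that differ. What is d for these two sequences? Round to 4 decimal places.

0.5604

Differing sites — 3:G/C; 4:A/G; 5:G/U; 9:C/G; 10:C/A; 11:A/G; 13:A/U; 15:U/A; 18:A/U; 23:G/U; 25:A/G; 27:G/C; 28:C/U; 29:C/A; 32:A/C.
p = 15/38 = 0.394737.
d = −0.75 · ln(1 − (4/3)·0.394737) = −0.75 · ln(0.473684) = −0.75 · (-0.747215) = 0.5604.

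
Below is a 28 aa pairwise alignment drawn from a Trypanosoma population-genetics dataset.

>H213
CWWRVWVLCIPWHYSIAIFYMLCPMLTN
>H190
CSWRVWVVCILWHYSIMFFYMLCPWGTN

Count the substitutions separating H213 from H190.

7

Differing sites — 2:W/S; 8:L/V; 11:P/L; 17:A/M; 18:I/F; 25:M/W; 26:L/G.
That gives 7 mismatches out of 28 aligned sites, so the Hamming distance is 7.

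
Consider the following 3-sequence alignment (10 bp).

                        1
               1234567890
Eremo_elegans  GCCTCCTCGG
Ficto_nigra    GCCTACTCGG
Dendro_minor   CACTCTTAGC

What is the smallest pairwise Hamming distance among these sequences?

1

Pairwise Hamming distances:
  Eremo_elegans vs Ficto_nigra: 1
  Eremo_elegans vs Dendro_minor: 5
  Ficto_nigra vs Dendro_minor: 6
The smallest is 1, between Eremo_elegans and Ficto_nigra.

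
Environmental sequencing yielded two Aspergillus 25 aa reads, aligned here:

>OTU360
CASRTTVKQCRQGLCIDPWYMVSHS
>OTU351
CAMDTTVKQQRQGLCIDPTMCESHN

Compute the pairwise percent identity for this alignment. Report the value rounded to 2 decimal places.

Differing sites — 3:S/M; 4:R/D; 10:C/Q; 19:W/T; 20:Y/M; 21:M/C; 22:V/E; 25:S/N.
17 of the 25 sites match, so the percent identity is 17/25 × 100 = 68.00%.

68.00%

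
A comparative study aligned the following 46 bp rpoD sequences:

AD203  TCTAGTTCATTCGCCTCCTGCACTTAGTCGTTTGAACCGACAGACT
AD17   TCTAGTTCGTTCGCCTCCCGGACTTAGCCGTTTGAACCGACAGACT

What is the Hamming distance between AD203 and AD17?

Differing sites — 9:A/G; 19:T/C; 21:C/G; 28:T/C.
That gives 4 mismatches out of 46 aligned sites, so the Hamming distance is 4.

4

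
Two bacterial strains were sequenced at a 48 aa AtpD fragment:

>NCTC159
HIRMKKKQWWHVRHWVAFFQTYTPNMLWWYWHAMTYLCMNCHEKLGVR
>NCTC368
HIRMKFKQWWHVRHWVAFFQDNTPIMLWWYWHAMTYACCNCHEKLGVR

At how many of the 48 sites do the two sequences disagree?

Differing sites — 6:K/F; 21:T/D; 22:Y/N; 25:N/I; 37:L/A; 39:M/C.
That gives 6 mismatches out of 48 aligned sites, so the Hamming distance is 6.

6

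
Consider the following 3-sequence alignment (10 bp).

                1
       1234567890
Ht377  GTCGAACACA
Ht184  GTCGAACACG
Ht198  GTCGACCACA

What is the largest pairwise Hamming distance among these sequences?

Pairwise Hamming distances:
  Ht377 vs Ht184: 1
  Ht377 vs Ht198: 1
  Ht184 vs Ht198: 2
The largest is 2, between Ht184 and Ht198.

2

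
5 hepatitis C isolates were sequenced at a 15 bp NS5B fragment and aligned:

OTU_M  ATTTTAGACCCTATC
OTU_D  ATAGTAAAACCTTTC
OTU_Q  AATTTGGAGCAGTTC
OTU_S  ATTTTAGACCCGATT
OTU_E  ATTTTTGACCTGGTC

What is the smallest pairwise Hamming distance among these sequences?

Pairwise Hamming distances:
  OTU_M vs OTU_D: 5
  OTU_M vs OTU_Q: 6
  OTU_M vs OTU_S: 2
  OTU_M vs OTU_E: 4
  OTU_D vs OTU_Q: 8
  OTU_D vs OTU_S: 7
  OTU_D vs OTU_E: 8
  OTU_Q vs OTU_S: 6
  OTU_Q vs OTU_E: 5
  OTU_S vs OTU_E: 4
The smallest is 2, between OTU_M and OTU_S.

2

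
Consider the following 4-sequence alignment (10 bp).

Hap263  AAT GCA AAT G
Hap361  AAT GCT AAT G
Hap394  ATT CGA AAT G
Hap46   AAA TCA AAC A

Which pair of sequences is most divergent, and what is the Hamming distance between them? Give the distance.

6

Pairwise Hamming distances:
  Hap263 vs Hap361: 1
  Hap263 vs Hap394: 3
  Hap263 vs Hap46: 4
  Hap361 vs Hap394: 4
  Hap361 vs Hap46: 5
  Hap394 vs Hap46: 6
The largest is 6, between Hap394 and Hap46.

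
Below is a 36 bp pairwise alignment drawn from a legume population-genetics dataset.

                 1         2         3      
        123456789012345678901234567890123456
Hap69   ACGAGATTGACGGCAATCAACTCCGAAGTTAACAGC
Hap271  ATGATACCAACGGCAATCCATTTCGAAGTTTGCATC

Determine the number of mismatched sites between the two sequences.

11

Mismatches occur at site 2 (C↔T), site 5 (G↔T), site 7 (T↔C), site 8 (T↔C), site 9 (G↔A), site 19 (A↔C), site 21 (C↔T), site 23 (C↔T), site 31 (A↔T), site 32 (A↔G), site 35 (G↔T).
That gives 11 mismatches out of 36 aligned sites, so the Hamming distance is 11.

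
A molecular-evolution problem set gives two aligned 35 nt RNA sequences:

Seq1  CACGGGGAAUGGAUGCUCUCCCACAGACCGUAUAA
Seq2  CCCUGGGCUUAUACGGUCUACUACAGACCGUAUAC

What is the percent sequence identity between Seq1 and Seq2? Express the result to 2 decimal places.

Differing sites — 2:A/C; 4:G/U; 8:A/C; 9:A/U; 11:G/A; 12:G/U; 14:U/C; 16:C/G; 20:C/A; 22:C/U; 35:A/C.
24 of the 35 sites match, so the percent identity is 24/35 × 100 = 68.57%.

68.57%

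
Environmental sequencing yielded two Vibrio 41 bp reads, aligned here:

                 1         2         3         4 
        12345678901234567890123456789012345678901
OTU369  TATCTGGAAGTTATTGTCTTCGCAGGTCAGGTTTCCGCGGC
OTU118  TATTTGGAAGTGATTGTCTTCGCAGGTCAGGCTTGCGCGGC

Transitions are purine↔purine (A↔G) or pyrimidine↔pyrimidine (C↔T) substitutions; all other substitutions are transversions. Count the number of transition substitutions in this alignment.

2

The sequences differ at positions 4 (C/T, transition), 12 (T/G, transversion), 32 (T/C, transition), 35 (C/G, transversion).
Of the 4 differences, 2 transitions and 2 transversions, so the answer is 2.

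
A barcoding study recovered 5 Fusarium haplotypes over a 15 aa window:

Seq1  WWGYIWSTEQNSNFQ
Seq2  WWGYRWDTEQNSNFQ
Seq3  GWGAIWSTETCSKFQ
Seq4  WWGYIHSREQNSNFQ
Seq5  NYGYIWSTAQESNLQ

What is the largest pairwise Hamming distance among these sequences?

8

Pairwise Hamming distances:
  Seq1 vs Seq2: 2
  Seq1 vs Seq3: 5
  Seq1 vs Seq4: 2
  Seq1 vs Seq5: 5
  Seq2 vs Seq3: 7
  Seq2 vs Seq4: 4
  Seq2 vs Seq5: 7
  Seq3 vs Seq4: 7
  Seq3 vs Seq5: 8
  Seq4 vs Seq5: 7
The largest is 8, between Seq3 and Seq5.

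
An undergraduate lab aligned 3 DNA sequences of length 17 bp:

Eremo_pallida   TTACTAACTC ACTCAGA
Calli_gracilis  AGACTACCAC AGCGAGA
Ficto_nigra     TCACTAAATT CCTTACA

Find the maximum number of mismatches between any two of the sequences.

11

Pairwise Hamming distances:
  Eremo_pallida vs Calli_gracilis: 7
  Eremo_pallida vs Ficto_nigra: 6
  Calli_gracilis vs Ficto_nigra: 11
The largest is 11, between Calli_gracilis and Ficto_nigra.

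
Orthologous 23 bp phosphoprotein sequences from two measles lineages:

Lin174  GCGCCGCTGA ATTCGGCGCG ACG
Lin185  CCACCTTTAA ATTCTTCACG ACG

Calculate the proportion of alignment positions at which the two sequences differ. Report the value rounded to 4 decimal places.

The sequences differ at positions 1 (G/C), 3 (G/A), 6 (G/T), 7 (C/T), 9 (G/A), 15 (G/T), 16 (G/T), 18 (G/A).
There are 8 differences over 23 sites, so p = 8/23 = 0.3478.

0.3478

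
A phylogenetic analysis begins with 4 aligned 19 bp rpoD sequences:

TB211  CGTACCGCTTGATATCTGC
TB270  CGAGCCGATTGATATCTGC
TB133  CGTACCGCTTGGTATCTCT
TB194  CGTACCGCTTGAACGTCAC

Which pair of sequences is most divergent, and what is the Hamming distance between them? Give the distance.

9

Pairwise Hamming distances:
  TB211 vs TB270: 3
  TB211 vs TB133: 3
  TB211 vs TB194: 6
  TB270 vs TB133: 6
  TB270 vs TB194: 9
  TB133 vs TB194: 8
The largest is 9, between TB270 and TB194.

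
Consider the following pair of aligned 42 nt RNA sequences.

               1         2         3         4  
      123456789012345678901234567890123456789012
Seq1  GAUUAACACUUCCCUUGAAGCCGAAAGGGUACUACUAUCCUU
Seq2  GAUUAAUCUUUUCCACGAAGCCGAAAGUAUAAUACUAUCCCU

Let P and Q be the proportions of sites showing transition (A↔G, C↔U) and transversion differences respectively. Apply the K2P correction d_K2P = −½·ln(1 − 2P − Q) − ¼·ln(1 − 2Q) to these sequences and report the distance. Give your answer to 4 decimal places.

Differing sites — 7:C/U (Ti); 8:A/C (Tv); 9:C/U (Ti); 12:C/U (Ti); 15:U/A (Tv); 16:U/C (Ti); 28:G/U (Tv); 29:G/A (Ti); 32:C/A (Tv); 41:U/C (Ti).
Of the 10 differences, 6 transitions and 4 transversions over 42 sites: P = 6/42 = 0.142857, Q = 4/42 = 0.095238.
d = −0.5·ln(0.619048) − 0.25·ln(0.809524) = −0.5·(-0.479572) − 0.25·(-0.211309) = 0.2926.

0.2926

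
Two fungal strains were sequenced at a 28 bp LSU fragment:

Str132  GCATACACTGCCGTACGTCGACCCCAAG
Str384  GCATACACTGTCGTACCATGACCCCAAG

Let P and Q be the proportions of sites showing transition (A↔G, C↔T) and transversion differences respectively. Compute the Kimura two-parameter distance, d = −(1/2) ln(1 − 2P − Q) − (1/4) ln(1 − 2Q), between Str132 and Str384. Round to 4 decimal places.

Mismatches occur at site 11 (C→T, transition), site 17 (G→C, transversion), site 18 (T→A, transversion), site 19 (C→T, transition).
Of the 4 differences, 2 transitions and 2 transversions over 28 sites: P = 2/28 = 0.071429, Q = 2/28 = 0.071429.
d = −0.5·ln(0.785713) − 0.25·ln(0.857142) = −0.5·(-0.241164) − 0.25·(-0.154152) = 0.1591.

0.1591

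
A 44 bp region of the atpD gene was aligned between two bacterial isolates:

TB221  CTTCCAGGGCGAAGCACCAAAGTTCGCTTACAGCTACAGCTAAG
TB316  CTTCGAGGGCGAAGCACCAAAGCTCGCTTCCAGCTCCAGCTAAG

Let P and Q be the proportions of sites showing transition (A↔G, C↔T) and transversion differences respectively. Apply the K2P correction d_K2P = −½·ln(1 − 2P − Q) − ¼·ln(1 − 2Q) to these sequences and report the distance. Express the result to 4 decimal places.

The sequences differ at positions 5 (C/G, transversion), 23 (T/C, transition), 30 (A/C, transversion), 36 (A/C, transversion).
Of the 4 differences, 1 transition and 3 transversions over 44 sites: P = 1/44 = 0.022727, Q = 3/44 = 0.068182.
d = −0.5·ln(0.886364) − 0.25·ln(0.863636) = −0.5·(-0.120628) − 0.25·(-0.146604) = 0.0970.

0.0970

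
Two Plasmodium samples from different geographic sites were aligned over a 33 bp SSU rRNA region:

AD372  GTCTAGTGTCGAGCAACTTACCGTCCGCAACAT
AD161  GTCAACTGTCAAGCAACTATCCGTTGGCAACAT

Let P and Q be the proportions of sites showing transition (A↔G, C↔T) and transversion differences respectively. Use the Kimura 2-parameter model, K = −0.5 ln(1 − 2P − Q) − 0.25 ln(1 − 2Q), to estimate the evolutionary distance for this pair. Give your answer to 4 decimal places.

0.2495

Differing sites — 4:T/A (Tv); 6:G/C (Tv); 11:G/A (Ti); 19:T/A (Tv); 20:A/T (Tv); 25:C/T (Ti); 26:C/G (Tv).
Of the 7 differences, 2 transitions and 5 transversions over 33 sites: P = 2/33 = 0.060606, Q = 5/33 = 0.151515.
d = −0.5·ln(0.727273) − 0.25·ln(0.696970) = −0.5·(-0.318453) − 0.25·(-0.361013) = 0.2495.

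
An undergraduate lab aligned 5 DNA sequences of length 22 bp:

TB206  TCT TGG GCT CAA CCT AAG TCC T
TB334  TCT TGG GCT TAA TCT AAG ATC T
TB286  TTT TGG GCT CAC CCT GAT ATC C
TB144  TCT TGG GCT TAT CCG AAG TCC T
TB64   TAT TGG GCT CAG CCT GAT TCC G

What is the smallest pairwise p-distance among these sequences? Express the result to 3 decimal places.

Pairwise Hamming distances:
  TB206 vs TB334: 4
  TB206 vs TB286: 7
  TB206 vs TB144: 3
  TB206 vs TB64: 5
  TB334 vs TB286: 7
  TB334 vs TB144: 5
  TB334 vs TB64: 9
  TB286 vs TB144: 9
  TB286 vs TB64: 5
  TB144 vs TB64: 7
The smallest is 3 mismatches, between TB206 and TB144; p = 3/22 = 0.136.

0.136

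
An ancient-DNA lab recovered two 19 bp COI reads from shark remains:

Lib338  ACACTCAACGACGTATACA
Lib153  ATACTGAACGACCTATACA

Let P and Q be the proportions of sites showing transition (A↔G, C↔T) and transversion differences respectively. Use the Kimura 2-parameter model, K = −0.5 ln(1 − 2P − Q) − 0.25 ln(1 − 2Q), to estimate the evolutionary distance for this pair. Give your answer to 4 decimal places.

0.1773

The sequences differ at positions 2 (C/T, transition), 6 (C/G, transversion), 13 (G/C, transversion).
Of the 3 differences, 1 transition and 2 transversions over 19 sites: P = 1/19 = 0.052632, Q = 2/19 = 0.105263.
d = −0.5·ln(0.789473) − 0.25·ln(0.789474) = −0.5·(-0.236390) − 0.25·(-0.236388) = 0.1773.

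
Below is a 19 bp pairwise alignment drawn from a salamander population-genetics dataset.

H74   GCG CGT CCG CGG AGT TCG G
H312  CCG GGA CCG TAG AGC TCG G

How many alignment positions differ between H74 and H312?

The sequences differ at positions 1 (G/C), 4 (C/G), 6 (T/A), 10 (C/T), 11 (G/A), 15 (T/C).
That gives 6 mismatches out of 19 aligned sites, so the Hamming distance is 6.

6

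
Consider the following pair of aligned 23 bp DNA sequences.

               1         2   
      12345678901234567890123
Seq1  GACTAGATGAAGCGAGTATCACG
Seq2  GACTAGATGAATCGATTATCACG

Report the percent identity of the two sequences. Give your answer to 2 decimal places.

91.30%

The sequences differ at positions 12 (G/T), 16 (G/T).
21 of the 23 sites match, so the percent identity is 21/23 × 100 = 91.30%.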